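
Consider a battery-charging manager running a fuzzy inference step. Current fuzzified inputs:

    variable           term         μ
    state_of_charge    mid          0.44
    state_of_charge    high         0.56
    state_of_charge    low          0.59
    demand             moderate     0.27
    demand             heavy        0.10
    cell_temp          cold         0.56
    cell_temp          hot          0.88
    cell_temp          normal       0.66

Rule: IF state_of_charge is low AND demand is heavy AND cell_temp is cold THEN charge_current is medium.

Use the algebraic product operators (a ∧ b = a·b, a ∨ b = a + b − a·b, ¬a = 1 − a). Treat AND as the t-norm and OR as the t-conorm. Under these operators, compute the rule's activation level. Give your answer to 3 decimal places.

firing strength: low=0.59, heavy=0.10, cold=0.56; AND[a·b] → w = 0.0330

0.033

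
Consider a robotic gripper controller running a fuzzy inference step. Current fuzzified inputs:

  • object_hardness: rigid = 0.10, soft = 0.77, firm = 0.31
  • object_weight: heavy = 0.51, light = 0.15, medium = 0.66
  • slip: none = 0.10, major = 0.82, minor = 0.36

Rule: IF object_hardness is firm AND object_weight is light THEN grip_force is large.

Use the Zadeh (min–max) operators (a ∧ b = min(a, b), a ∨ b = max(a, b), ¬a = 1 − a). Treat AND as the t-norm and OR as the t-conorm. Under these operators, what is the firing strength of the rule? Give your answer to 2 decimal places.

0.15

firing strength: firm=0.31, light=0.15; AND[min(a, b)] → w = 0.15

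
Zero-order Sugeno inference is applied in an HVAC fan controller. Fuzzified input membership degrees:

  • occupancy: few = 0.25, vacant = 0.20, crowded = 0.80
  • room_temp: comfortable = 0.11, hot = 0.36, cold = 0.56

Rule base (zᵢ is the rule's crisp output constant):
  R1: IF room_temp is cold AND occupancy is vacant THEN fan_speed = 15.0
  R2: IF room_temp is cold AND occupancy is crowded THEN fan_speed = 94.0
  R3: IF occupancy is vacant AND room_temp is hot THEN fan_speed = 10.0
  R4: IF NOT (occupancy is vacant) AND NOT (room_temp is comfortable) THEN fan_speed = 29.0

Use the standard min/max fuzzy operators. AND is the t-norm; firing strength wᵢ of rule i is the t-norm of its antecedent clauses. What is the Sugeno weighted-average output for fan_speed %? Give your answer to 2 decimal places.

R1 (z=15.0): cold=0.56, vacant=0.20; AND[min(a, b)] → w = 0.20
R2 (z=94.0): cold=0.56, crowded=0.80; AND[min(a, b)] → w = 0.56
R3 (z=10.0): vacant=0.20, hot=0.36; AND[min(a, b)] → w = 0.20
R4 (z=29.0): ¬vacant=1−0.20=0.80, ¬comfortable=1−0.11=0.89; AND[min(a, b)] → w = 0.80
Weighted average = (0.20·15.0 + 0.56·94.0 + 0.20·10.0 + 0.80·29.0) / (0.20 + 0.56 + 0.20 + 0.80)
  = 80.8400 / 1.7600 = 45.93

45.93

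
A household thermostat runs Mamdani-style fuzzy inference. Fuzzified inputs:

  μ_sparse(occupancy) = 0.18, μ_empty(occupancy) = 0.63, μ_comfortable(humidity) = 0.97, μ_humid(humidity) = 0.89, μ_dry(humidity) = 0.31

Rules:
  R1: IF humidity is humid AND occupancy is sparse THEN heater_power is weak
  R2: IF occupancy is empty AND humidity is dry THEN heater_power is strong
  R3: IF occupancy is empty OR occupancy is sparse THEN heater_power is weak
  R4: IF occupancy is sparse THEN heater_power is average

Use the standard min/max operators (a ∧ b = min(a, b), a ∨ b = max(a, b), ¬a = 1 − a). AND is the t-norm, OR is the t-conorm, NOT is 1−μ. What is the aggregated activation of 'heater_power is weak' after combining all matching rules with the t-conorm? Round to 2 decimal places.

R1: humid=0.89, sparse=0.18; AND[min(a, b)] → w = 0.18
R2: empty=0.63, dry=0.31; AND[min(a, b)] → w = 0.31
R3: empty=0.63, sparse=0.18; OR[max(a, b)] → w = 0.63
R4: sparse=0.18 → w = 0.18
Rules with consequent 'weak': {R1, R3} → strengths 0.18, 0.63
Aggregate via t-conorm [max(a, b)]: 0.63

0.63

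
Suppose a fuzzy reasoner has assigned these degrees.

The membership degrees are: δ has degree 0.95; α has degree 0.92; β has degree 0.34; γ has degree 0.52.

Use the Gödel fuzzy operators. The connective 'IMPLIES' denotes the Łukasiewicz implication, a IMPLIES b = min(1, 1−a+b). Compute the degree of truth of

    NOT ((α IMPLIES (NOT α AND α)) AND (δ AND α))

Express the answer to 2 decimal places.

NOT α = 1 − 0.92 = 0.08
NOT α AND α = min(a, b) on (0.08, 0.92) = 0.08
α IMPLIES (NOT α AND α)  [Łukasiewicz: min(1, 1−a+b)] with a=0.92, b=0.08 → 0.16
δ AND α = min(a, b) on (0.95, 0.92) = 0.92
(α IMPLIES (NOT α AND α)) AND (δ AND α) = min(a, b) on (0.16, 0.92) = 0.16
NOT ((α IMPLIES (NOT α AND α)) AND (δ AND α)) = 1 − 0.16 = 0.84

0.84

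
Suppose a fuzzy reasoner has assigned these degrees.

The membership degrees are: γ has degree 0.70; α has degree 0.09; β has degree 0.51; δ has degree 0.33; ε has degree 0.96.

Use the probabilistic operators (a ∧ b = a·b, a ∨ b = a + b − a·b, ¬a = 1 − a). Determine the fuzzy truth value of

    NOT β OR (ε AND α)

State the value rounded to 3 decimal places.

0.534

NOT β = 1 − 0.5100 = 0.4900
ε AND α = a·b on (0.9600, 0.0900) = 0.0864
NOT β OR (ε AND α) = a + b − a·b on (0.4900, 0.0864) = 0.5341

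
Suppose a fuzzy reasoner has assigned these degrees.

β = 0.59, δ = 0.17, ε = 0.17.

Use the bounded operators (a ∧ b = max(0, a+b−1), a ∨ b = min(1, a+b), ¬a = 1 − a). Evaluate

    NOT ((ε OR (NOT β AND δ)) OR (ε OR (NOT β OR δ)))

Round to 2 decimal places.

0.08

NOT β = 1 − 0.59 = 0.41
NOT β AND δ = max(0, a+b−1) on (0.41, 0.17) = 0.00
ε OR (NOT β AND δ) = min(1, a+b) on (0.17, 0.00) = 0.17
NOT β = 1 − 0.59 = 0.41
NOT β OR δ = min(1, a+b) on (0.41, 0.17) = 0.58
ε OR (NOT β OR δ) = min(1, a+b) on (0.17, 0.58) = 0.75
(ε OR (NOT β AND δ)) OR (ε OR (NOT β OR δ)) = min(1, a+b) on (0.17, 0.75) = 0.92
NOT ((ε OR (NOT β AND δ)) OR (ε OR (NOT β OR δ))) = 1 − 0.92 = 0.08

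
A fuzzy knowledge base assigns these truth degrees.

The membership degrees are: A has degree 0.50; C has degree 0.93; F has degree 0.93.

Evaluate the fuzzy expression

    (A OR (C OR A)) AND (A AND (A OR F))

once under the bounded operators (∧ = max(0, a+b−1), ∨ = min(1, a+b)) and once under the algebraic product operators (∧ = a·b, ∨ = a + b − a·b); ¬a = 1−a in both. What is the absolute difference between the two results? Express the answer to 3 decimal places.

0.026

Under bounded:
  C OR A = min(1, a+b) on (0.93, 0.50) = 1.00
  A OR (C OR A) = min(1, a+b) on (0.50, 1.00) = 1.00
  A OR F = min(1, a+b) on (0.50, 0.93) = 1.00
  A AND (A OR F) = max(0, a+b−1) on (0.50, 1.00) = 0.50
  (A OR (C OR A)) AND (A AND (A OR F)) = max(0, a+b−1) on (1.00, 0.50) = 0.50
  → value = 0.5000
Under algebraic product:
  C OR A = a + b − a·b on (0.9300, 0.5000) = 0.9650
  A OR (C OR A) = a + b − a·b on (0.5000, 0.9650) = 0.9825
  A OR F = a + b − a·b on (0.5000, 0.9300) = 0.9650
  A AND (A OR F) = a·b on (0.5000, 0.9650) = 0.4825
  (A OR (C OR A)) AND (A AND (A OR F)) = a·b on (0.9825, 0.4825) = 0.4741
  → value = 0.4741
|0.5000 − 0.4741| = 0.026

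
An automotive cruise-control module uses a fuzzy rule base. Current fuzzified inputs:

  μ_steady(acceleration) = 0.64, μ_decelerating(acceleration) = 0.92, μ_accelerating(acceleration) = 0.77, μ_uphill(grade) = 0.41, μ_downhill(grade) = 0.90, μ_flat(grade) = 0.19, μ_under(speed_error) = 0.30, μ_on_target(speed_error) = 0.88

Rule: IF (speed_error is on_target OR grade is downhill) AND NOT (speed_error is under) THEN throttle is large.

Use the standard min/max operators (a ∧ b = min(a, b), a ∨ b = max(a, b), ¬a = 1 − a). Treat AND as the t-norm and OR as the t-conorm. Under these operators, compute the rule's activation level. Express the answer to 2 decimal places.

0.70

firing strength: (on_target=0.88 OR downhill=0.90) = 0.90; AND[min(a, b)] with ¬under=1−0.30=0.70 → w = 0.70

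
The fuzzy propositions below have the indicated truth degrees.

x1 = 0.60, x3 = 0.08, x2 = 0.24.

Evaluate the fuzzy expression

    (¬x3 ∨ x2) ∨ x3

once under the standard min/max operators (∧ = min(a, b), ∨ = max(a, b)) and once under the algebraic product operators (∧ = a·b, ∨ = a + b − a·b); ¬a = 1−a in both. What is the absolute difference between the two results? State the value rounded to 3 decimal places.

Under standard min/max:
  ¬x3 = 1 − 0.08 = 0.92
  ¬x3 ∨ x2 = max(a, b) on (0.92, 0.24) = 0.92
  (¬x3 ∨ x2) ∨ x3 = max(a, b) on (0.92, 0.08) = 0.92
  → value = 0.9200
Under algebraic product:
  ¬x3 = 1 − 0.0800 = 0.9200
  ¬x3 ∨ x2 = a + b − a·b on (0.9200, 0.2400) = 0.9392
  (¬x3 ∨ x2) ∨ x3 = a + b − a·b on (0.9392, 0.0800) = 0.9441
  → value = 0.9441
|0.9200 − 0.9441| = 0.024

0.024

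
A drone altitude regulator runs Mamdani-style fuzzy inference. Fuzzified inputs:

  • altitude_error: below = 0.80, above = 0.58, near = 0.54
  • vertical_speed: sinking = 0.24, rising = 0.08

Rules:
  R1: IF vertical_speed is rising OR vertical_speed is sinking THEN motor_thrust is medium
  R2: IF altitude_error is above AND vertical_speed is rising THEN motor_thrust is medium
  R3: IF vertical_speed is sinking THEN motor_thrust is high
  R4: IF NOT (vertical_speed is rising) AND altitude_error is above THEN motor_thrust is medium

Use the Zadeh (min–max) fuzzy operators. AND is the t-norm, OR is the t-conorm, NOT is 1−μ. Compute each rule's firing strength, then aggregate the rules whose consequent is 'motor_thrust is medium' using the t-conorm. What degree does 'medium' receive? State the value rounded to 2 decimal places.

0.58

R1: rising=0.08, sinking=0.24; OR[max(a, b)] → w = 0.24
R2: above=0.58, rising=0.08; AND[min(a, b)] → w = 0.08
R3: sinking=0.24 → w = 0.24
R4: ¬rising=1−0.08=0.92, above=0.58; AND[min(a, b)] → w = 0.58
Rules with consequent 'medium': {R1, R2, R4} → strengths 0.24, 0.08, 0.58
Aggregate via t-conorm [max(a, b)]: 0.58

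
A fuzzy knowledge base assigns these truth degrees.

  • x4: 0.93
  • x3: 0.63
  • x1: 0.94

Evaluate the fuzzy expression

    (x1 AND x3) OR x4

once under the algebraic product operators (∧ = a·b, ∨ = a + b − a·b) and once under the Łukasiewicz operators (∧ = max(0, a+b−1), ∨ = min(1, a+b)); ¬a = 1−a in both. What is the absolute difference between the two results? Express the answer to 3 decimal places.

Under algebraic product:
  x1 AND x3 = a·b on (0.9400, 0.6300) = 0.5922
  (x1 AND x3) OR x4 = a + b − a·b on (0.5922, 0.9300) = 0.9715
  → value = 0.9715
Under Łukasiewicz:
  x1 AND x3 = max(0, a+b−1) on (0.94, 0.63) = 0.57
  (x1 AND x3) OR x4 = min(1, a+b) on (0.57, 0.93) = 1.00
  → value = 1.0000
|0.9715 − 1.0000| = 0.029

0.029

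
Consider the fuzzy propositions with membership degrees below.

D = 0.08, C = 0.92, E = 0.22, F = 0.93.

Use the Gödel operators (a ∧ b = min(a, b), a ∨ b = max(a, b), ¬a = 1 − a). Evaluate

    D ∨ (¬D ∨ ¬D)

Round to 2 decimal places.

¬D = 1 − 0.08 = 0.92
¬D = 1 − 0.08 = 0.92
¬D ∨ ¬D = max(a, b) on (0.92, 0.92) = 0.92
D ∨ (¬D ∨ ¬D) = max(a, b) on (0.08, 0.92) = 0.92

0.92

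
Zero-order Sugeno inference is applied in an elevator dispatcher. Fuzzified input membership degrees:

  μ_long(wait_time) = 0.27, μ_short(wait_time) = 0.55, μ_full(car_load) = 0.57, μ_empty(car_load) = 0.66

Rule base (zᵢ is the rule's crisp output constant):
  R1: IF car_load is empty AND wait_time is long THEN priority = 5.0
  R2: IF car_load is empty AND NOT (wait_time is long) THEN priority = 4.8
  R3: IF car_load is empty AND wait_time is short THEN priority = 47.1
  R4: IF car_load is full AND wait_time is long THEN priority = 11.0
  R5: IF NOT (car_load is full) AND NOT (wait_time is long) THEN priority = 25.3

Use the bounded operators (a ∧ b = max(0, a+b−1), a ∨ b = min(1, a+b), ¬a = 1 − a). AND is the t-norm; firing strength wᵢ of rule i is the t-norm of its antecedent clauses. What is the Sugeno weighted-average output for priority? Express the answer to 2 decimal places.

R1 (z=5.0): empty=0.66, long=0.27; AND[max(0, a+b−1)] → w = 0.00
R2 (z=4.8): empty=0.66, ¬long=1−0.27=0.73; AND[max(0, a+b−1)] → w = 0.39
R3 (z=47.1): empty=0.66, short=0.55; AND[max(0, a+b−1)] → w = 0.21
R4 (z=11.0): full=0.57, long=0.27; AND[max(0, a+b−1)] → w = 0.00
R5 (z=25.3): ¬full=1−0.57=0.43, ¬long=1−0.27=0.73; AND[max(0, a+b−1)] → w = 0.16
Weighted average = (0.00·5.0 + 0.39·4.8 + 0.21·47.1 + 0.00·11.0 + 0.16·25.3) / (0.00 + 0.39 + 0.21 + 0.00 + 0.16)
  = 15.8110 / 0.7600 = 20.80

20.80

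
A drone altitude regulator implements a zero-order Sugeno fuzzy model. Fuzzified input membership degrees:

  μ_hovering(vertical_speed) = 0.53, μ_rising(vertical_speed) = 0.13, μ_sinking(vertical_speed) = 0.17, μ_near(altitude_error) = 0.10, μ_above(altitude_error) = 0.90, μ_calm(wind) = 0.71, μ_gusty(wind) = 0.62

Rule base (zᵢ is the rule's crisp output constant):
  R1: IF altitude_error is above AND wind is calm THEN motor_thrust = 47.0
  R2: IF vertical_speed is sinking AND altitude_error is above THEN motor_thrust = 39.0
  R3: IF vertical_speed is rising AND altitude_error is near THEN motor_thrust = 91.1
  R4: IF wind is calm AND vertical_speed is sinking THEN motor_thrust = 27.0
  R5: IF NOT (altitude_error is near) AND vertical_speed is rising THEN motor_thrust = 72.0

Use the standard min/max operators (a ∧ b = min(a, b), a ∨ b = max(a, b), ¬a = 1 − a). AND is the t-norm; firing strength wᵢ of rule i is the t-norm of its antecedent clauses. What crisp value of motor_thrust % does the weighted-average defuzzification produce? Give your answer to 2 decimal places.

49.27

R1 (z=47.0): above=0.90, calm=0.71; AND[min(a, b)] → w = 0.71
R2 (z=39.0): sinking=0.17, above=0.90; AND[min(a, b)] → w = 0.17
R3 (z=91.1): rising=0.13, near=0.10; AND[min(a, b)] → w = 0.10
R4 (z=27.0): calm=0.71, sinking=0.17; AND[min(a, b)] → w = 0.17
R5 (z=72.0): ¬near=1−0.10=0.90, rising=0.13; AND[min(a, b)] → w = 0.13
Weighted average = (0.71·47.0 + 0.17·39.0 + 0.10·91.1 + 0.17·27.0 + 0.13·72.0) / (0.71 + 0.17 + 0.10 + 0.17 + 0.13)
  = 63.0600 / 1.2800 = 49.27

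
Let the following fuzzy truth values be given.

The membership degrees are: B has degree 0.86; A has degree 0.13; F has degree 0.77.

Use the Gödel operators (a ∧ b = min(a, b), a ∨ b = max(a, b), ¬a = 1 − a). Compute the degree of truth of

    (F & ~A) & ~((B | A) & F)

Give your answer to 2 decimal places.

~A = 1 − 0.13 = 0.87
F & ~A = min(a, b) on (0.77, 0.87) = 0.77
B | A = max(a, b) on (0.86, 0.13) = 0.86
(B | A) & F = min(a, b) on (0.86, 0.77) = 0.77
~((B | A) & F) = 1 − 0.77 = 0.23
(F & ~A) & ~((B | A) & F) = min(a, b) on (0.77, 0.23) = 0.23

0.23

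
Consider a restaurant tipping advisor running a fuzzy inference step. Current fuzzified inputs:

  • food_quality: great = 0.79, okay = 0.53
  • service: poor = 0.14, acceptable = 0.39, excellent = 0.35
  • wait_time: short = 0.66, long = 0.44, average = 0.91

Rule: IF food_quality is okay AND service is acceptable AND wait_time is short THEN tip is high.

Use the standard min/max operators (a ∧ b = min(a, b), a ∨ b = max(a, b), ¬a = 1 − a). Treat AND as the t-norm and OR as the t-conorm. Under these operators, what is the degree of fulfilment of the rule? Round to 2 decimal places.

firing strength: okay=0.53, acceptable=0.39, short=0.66; AND[min(a, b)] → w = 0.39

0.39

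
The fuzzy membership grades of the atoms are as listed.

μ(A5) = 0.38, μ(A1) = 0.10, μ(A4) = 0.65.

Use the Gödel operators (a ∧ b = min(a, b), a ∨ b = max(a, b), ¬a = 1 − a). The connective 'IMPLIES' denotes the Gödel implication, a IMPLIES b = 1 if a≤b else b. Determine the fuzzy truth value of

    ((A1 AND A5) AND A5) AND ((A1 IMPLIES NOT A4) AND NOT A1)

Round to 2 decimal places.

A1 AND A5 = min(a, b) on (0.10, 0.38) = 0.10
(A1 AND A5) AND A5 = min(a, b) on (0.10, 0.38) = 0.10
NOT A4 = 1 − 0.65 = 0.35
A1 IMPLIES NOT A4  [Gödel: 1 if a≤b else b] with a=0.10, b=0.35 → 1.00
NOT A1 = 1 − 0.10 = 0.90
(A1 IMPLIES NOT A4) AND NOT A1 = min(a, b) on (1.00, 0.90) = 0.90
((A1 AND A5) AND A5) AND ((A1 IMPLIES NOT A4) AND NOT A1) = min(a, b) on (0.10, 0.90) = 0.10

0.10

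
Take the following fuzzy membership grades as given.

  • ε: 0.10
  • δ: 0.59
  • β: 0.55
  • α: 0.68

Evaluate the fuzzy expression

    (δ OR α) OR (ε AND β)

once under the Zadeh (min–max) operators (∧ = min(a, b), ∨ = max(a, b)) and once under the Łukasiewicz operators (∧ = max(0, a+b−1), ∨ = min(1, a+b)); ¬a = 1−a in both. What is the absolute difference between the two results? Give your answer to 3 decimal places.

Under Zadeh (min–max):
  δ OR α = max(a, b) on (0.59, 0.68) = 0.68
  ε AND β = min(a, b) on (0.10, 0.55) = 0.10
  (δ OR α) OR (ε AND β) = max(a, b) on (0.68, 0.10) = 0.68
  → value = 0.6800
Under Łukasiewicz:
  δ OR α = min(1, a+b) on (0.59, 0.68) = 1.00
  ε AND β = max(0, a+b−1) on (0.10, 0.55) = 0.00
  (δ OR α) OR (ε AND β) = min(1, a+b) on (1.00, 0.00) = 1.00
  → value = 1.0000
|0.6800 − 1.0000| = 0.320

0.320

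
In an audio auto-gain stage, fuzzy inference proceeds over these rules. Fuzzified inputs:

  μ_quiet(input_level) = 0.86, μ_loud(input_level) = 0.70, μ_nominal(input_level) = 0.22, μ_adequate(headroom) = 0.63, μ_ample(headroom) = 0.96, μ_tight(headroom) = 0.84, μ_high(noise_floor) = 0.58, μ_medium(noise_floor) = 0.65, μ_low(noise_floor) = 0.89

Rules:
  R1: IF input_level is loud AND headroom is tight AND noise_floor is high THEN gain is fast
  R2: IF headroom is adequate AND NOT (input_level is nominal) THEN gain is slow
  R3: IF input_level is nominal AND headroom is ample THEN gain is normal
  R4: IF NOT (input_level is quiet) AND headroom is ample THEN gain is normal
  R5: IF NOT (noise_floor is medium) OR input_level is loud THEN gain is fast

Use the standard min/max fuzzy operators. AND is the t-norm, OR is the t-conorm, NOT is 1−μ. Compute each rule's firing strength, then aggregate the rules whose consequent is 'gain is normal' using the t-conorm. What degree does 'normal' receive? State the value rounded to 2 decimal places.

R1: loud=0.70, tight=0.84, high=0.58; AND[min(a, b)] → w = 0.58
R2: adequate=0.63, ¬nominal=1−0.22=0.78; AND[min(a, b)] → w = 0.63
R3: nominal=0.22, ample=0.96; AND[min(a, b)] → w = 0.22
R4: ¬quiet=1−0.86=0.14, ample=0.96; AND[min(a, b)] → w = 0.14
R5: ¬medium=1−0.65=0.35, loud=0.70; OR[max(a, b)] → w = 0.70
Rules with consequent 'normal': {R3, R4} → strengths 0.22, 0.14
Aggregate via t-conorm [max(a, b)]: 0.22

0.22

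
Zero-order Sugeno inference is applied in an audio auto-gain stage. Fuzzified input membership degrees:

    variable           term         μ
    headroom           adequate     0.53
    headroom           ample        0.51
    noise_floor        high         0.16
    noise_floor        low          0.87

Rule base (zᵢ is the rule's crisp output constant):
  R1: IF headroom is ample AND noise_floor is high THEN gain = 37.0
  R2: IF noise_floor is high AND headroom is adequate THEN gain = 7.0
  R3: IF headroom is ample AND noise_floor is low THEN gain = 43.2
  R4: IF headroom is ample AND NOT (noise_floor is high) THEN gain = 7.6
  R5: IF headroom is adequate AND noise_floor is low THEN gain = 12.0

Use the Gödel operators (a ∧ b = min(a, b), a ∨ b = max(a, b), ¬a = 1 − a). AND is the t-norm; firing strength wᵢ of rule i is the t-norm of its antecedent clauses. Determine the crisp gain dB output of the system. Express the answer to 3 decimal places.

21.020

R1 (z=37.0): ample=0.51, high=0.16; AND[min(a, b)] → w = 0.16
R2 (z=7.0): high=0.16, adequate=0.53; AND[min(a, b)] → w = 0.16
R3 (z=43.2): ample=0.51, low=0.87; AND[min(a, b)] → w = 0.51
R4 (z=7.6): ample=0.51, ¬high=1−0.16=0.84; AND[min(a, b)] → w = 0.51
R5 (z=12.0): adequate=0.53, low=0.87; AND[min(a, b)] → w = 0.53
Weighted average = (0.16·37.0 + 0.16·7.0 + 0.51·43.2 + 0.51·7.6 + 0.53·12.0) / (0.16 + 0.16 + 0.51 + 0.51 + 0.53)
  = 39.3080 / 1.8700 = 21.020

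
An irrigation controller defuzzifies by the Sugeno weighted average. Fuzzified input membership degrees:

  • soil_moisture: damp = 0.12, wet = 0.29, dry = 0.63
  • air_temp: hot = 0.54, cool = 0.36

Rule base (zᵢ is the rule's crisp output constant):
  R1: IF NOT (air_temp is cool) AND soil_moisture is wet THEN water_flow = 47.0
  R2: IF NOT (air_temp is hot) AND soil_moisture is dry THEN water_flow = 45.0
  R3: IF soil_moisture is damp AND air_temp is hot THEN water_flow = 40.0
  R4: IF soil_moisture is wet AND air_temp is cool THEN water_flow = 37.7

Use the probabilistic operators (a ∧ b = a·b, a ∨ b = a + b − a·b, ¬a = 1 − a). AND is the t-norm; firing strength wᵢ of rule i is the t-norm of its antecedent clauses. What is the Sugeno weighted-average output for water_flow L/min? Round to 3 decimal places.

43.891

R1 (z=47.0): ¬cool=1−0.36=0.64, wet=0.29; AND[a·b] → w = 0.1856
R2 (z=45.0): ¬hot=1−0.54=0.46, dry=0.63; AND[a·b] → w = 0.2898
R3 (z=40.0): damp=0.12, hot=0.54; AND[a·b] → w = 0.0648
R4 (z=37.7): wet=0.29, cool=0.36; AND[a·b] → w = 0.1044
Weighted average = (0.1856·47.0 + 0.2898·45.0 + 0.0648·40.0 + 0.1044·37.7) / (0.1856 + 0.2898 + 0.0648 + 0.1044)
  = 28.2921 / 0.6446 = 43.891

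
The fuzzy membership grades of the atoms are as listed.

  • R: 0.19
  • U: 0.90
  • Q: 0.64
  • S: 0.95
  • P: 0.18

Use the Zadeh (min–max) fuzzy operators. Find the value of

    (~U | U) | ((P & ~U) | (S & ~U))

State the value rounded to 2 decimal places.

0.90

~U = 1 − 0.90 = 0.10
~U | U = max(a, b) on (0.10, 0.90) = 0.90
~U = 1 − 0.90 = 0.10
P & ~U = min(a, b) on (0.18, 0.10) = 0.10
~U = 1 − 0.90 = 0.10
S & ~U = min(a, b) on (0.95, 0.10) = 0.10
(P & ~U) | (S & ~U) = max(a, b) on (0.10, 0.10) = 0.10
(~U | U) | ((P & ~U) | (S & ~U)) = max(a, b) on (0.90, 0.10) = 0.90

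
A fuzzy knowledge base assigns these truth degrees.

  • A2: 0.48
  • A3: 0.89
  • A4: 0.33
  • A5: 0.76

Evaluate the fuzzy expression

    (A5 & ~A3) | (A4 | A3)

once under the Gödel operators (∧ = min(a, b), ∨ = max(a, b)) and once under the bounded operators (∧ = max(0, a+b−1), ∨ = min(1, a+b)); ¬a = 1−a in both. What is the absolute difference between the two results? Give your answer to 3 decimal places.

Under Gödel:
  ~A3 = 1 − 0.89 = 0.11
  A5 & ~A3 = min(a, b) on (0.76, 0.11) = 0.11
  A4 | A3 = max(a, b) on (0.33, 0.89) = 0.89
  (A5 & ~A3) | (A4 | A3) = max(a, b) on (0.11, 0.89) = 0.89
  → value = 0.8900
Under bounded:
  ~A3 = 1 − 0.89 = 0.11
  A5 & ~A3 = max(0, a+b−1) on (0.76, 0.11) = 0.00
  A4 | A3 = min(1, a+b) on (0.33, 0.89) = 1.00
  (A5 & ~A3) | (A4 | A3) = min(1, a+b) on (0.00, 1.00) = 1.00
  → value = 1.0000
|0.8900 − 1.0000| = 0.110

0.110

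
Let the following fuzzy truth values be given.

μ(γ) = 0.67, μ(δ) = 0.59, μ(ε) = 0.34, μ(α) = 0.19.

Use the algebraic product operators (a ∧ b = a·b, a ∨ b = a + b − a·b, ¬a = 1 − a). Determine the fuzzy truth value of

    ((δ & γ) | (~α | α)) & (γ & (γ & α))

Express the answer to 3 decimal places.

0.077

δ & γ = a·b on (0.5900, 0.6700) = 0.3953
~α = 1 − 0.1900 = 0.8100
~α | α = a + b − a·b on (0.8100, 0.1900) = 0.8461
(δ & γ) | (~α | α) = a + b − a·b on (0.3953, 0.8461) = 0.9069
γ & α = a·b on (0.6700, 0.1900) = 0.1273
γ & (γ & α) = a·b on (0.6700, 0.1273) = 0.0853
((δ & γ) | (~α | α)) & (γ & (γ & α)) = a·b on (0.9069, 0.0853) = 0.0774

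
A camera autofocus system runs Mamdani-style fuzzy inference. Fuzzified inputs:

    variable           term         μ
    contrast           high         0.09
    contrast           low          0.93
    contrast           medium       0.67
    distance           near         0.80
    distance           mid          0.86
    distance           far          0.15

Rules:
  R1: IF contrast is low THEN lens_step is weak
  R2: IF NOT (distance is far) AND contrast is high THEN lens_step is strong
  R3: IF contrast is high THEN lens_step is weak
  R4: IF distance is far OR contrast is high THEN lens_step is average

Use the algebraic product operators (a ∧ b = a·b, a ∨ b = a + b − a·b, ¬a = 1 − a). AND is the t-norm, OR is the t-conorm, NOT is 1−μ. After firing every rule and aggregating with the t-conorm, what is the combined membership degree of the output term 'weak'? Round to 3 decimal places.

R1: low=0.93 → w = 0.9300
R2: ¬far=1−0.15=0.85, high=0.09; AND[a·b] → w = 0.0765
R3: high=0.09 → w = 0.0900
R4: far=0.15, high=0.09; OR[a + b − a·b] → w = 0.2265
Rules with consequent 'weak': {R1, R3} → strengths 0.9300, 0.0900
Aggregate via t-conorm [a + b − a·b]: 0.9363

0.936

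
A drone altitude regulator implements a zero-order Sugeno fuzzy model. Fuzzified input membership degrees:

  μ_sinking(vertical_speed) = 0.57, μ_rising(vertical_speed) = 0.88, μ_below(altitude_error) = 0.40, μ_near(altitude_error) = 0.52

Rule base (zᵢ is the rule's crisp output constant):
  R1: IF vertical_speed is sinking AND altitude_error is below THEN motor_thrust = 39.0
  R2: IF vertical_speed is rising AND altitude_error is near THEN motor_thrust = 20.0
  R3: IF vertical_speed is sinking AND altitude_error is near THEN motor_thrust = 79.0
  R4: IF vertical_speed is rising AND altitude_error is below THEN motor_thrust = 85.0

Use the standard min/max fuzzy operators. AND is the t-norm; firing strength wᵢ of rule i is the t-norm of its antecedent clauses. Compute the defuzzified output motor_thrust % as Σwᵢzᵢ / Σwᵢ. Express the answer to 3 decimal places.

R1 (z=39.0): sinking=0.57, below=0.40; AND[min(a, b)] → w = 0.40
R2 (z=20.0): rising=0.88, near=0.52; AND[min(a, b)] → w = 0.52
R3 (z=79.0): sinking=0.57, near=0.52; AND[min(a, b)] → w = 0.52
R4 (z=85.0): rising=0.88, below=0.40; AND[min(a, b)] → w = 0.40
Weighted average = (0.40·39.0 + 0.52·20.0 + 0.52·79.0 + 0.40·85.0) / (0.40 + 0.52 + 0.52 + 0.40)
  = 101.0800 / 1.8400 = 54.935

54.935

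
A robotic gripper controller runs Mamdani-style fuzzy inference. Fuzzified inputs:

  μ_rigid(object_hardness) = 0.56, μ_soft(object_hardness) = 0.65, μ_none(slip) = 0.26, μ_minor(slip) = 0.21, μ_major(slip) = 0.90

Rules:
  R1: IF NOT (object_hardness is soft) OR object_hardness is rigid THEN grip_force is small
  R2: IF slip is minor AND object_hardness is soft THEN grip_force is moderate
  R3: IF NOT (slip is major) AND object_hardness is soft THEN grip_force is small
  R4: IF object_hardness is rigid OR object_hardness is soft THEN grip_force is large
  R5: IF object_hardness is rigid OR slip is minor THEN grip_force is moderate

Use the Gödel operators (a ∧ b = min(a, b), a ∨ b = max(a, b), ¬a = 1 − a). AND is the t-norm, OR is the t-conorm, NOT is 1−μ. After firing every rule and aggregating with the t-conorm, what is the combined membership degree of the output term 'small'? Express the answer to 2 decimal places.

0.56

R1: ¬soft=1−0.65=0.35, rigid=0.56; OR[max(a, b)] → w = 0.56
R2: minor=0.21, soft=0.65; AND[min(a, b)] → w = 0.21
R3: ¬major=1−0.90=0.10, soft=0.65; AND[min(a, b)] → w = 0.10
R4: rigid=0.56, soft=0.65; OR[max(a, b)] → w = 0.65
R5: rigid=0.56, minor=0.21; OR[max(a, b)] → w = 0.56
Rules with consequent 'small': {R1, R3} → strengths 0.56, 0.10
Aggregate via t-conorm [max(a, b)]: 0.56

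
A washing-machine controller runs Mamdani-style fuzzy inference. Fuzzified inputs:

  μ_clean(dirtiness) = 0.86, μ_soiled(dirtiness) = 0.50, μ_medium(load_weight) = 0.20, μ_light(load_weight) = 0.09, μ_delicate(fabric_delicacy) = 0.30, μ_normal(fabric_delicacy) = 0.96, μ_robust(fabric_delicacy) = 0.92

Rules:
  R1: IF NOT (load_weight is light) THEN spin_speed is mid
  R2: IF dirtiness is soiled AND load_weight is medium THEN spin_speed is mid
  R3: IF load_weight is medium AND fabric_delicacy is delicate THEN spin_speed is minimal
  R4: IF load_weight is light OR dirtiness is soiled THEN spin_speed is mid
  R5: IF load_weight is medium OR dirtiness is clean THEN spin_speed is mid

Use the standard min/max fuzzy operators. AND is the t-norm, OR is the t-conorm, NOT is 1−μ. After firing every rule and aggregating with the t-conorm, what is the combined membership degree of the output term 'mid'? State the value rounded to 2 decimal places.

0.91

R1: ¬light=1−0.09=0.91 → w = 0.91
R2: soiled=0.50, medium=0.20; AND[min(a, b)] → w = 0.20
R3: medium=0.20, delicate=0.30; AND[min(a, b)] → w = 0.20
R4: light=0.09, soiled=0.50; OR[max(a, b)] → w = 0.50
R5: medium=0.20, clean=0.86; OR[max(a, b)] → w = 0.86
Rules with consequent 'mid': {R1, R2, R4, R5} → strengths 0.91, 0.20, 0.50, 0.86
Aggregate via t-conorm [max(a, b)]: 0.91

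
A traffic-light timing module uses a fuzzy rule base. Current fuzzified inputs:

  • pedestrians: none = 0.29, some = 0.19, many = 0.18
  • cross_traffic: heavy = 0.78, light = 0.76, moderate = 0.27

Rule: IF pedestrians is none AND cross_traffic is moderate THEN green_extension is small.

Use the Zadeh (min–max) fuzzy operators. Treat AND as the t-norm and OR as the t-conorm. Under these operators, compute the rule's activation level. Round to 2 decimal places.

firing strength: none=0.29, moderate=0.27; AND[min(a, b)] → w = 0.27

0.27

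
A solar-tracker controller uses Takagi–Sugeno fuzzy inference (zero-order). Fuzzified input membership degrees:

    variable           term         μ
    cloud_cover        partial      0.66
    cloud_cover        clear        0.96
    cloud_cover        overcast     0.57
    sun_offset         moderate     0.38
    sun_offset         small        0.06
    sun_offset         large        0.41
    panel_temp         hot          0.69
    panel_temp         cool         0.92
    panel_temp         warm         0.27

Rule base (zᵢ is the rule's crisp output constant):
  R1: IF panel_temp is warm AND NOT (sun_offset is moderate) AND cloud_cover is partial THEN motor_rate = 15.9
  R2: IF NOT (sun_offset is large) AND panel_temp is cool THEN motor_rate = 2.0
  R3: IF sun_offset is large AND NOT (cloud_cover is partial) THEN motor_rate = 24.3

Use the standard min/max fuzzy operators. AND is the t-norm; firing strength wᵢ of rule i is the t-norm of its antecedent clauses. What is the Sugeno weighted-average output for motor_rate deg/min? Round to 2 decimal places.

R1 (z=15.9): warm=0.27, ¬moderate=1−0.38=0.62, partial=0.66; AND[min(a, b)] → w = 0.27
R2 (z=2.0): ¬large=1−0.41=0.59, cool=0.92; AND[min(a, b)] → w = 0.59
R3 (z=24.3): large=0.41, ¬partial=1−0.66=0.34; AND[min(a, b)] → w = 0.34
Weighted average = (0.27·15.9 + 0.59·2.0 + 0.34·24.3) / (0.27 + 0.59 + 0.34)
  = 13.7350 / 1.2000 = 11.45

11.45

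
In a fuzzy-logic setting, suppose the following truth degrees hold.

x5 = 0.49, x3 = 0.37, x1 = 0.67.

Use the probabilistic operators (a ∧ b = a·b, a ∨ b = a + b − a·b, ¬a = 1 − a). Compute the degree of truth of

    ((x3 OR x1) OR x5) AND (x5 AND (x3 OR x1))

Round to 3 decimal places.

x3 OR x1 = a + b − a·b on (0.3700, 0.6700) = 0.7921
(x3 OR x1) OR x5 = a + b − a·b on (0.7921, 0.4900) = 0.8940
x3 OR x1 = a + b − a·b on (0.3700, 0.6700) = 0.7921
x5 AND (x3 OR x1) = a·b on (0.4900, 0.7921) = 0.3881
((x3 OR x1) OR x5) AND (x5 AND (x3 OR x1)) = a·b on (0.8940, 0.3881) = 0.3470

0.347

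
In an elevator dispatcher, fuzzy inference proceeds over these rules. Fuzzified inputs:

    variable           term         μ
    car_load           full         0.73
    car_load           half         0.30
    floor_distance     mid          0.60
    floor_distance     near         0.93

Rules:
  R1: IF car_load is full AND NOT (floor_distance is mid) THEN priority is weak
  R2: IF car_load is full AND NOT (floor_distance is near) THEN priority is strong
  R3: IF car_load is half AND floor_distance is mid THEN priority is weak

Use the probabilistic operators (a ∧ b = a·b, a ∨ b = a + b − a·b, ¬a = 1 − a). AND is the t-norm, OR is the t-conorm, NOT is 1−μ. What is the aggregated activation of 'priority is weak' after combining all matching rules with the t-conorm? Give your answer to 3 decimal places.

0.419

R1: full=0.73, ¬mid=1−0.60=0.40; AND[a·b] → w = 0.2920
R2: full=0.73, ¬near=1−0.93=0.07; AND[a·b] → w = 0.0511
R3: half=0.30, mid=0.60; AND[a·b] → w = 0.1800
Rules with consequent 'weak': {R1, R3} → strengths 0.2920, 0.1800
Aggregate via t-conorm [a + b − a·b]: 0.4194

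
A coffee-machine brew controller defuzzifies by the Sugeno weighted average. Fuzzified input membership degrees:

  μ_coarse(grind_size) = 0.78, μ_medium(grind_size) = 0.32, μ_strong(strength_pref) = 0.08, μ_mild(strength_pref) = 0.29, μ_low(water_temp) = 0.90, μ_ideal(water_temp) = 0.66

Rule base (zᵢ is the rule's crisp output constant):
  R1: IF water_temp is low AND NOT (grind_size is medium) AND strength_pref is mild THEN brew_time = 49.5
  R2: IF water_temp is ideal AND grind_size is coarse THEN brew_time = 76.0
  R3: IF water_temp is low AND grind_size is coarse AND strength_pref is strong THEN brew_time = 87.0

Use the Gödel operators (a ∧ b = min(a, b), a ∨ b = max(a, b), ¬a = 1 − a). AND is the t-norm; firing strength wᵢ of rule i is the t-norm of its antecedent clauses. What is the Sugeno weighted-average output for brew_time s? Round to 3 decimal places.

R1 (z=49.5): low=0.90, ¬medium=1−0.32=0.68, mild=0.29; AND[min(a, b)] → w = 0.29
R2 (z=76.0): ideal=0.66, coarse=0.78; AND[min(a, b)] → w = 0.66
R3 (z=87.0): low=0.90, coarse=0.78, strong=0.08; AND[min(a, b)] → w = 0.08
Weighted average = (0.29·49.5 + 0.66·76.0 + 0.08·87.0) / (0.29 + 0.66 + 0.08)
  = 71.4750 / 1.0300 = 69.393

69.393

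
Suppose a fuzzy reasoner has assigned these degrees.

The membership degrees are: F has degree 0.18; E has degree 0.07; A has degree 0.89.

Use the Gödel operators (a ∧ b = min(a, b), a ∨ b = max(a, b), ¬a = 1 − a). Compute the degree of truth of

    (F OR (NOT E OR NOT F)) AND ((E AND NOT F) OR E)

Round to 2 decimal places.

0.07

NOT E = 1 − 0.07 = 0.93
NOT F = 1 − 0.18 = 0.82
NOT E OR NOT F = max(a, b) on (0.93, 0.82) = 0.93
F OR (NOT E OR NOT F) = max(a, b) on (0.18, 0.93) = 0.93
NOT F = 1 − 0.18 = 0.82
E AND NOT F = min(a, b) on (0.07, 0.82) = 0.07
(E AND NOT F) OR E = max(a, b) on (0.07, 0.07) = 0.07
(F OR (NOT E OR NOT F)) AND ((E AND NOT F) OR E) = min(a, b) on (0.93, 0.07) = 0.07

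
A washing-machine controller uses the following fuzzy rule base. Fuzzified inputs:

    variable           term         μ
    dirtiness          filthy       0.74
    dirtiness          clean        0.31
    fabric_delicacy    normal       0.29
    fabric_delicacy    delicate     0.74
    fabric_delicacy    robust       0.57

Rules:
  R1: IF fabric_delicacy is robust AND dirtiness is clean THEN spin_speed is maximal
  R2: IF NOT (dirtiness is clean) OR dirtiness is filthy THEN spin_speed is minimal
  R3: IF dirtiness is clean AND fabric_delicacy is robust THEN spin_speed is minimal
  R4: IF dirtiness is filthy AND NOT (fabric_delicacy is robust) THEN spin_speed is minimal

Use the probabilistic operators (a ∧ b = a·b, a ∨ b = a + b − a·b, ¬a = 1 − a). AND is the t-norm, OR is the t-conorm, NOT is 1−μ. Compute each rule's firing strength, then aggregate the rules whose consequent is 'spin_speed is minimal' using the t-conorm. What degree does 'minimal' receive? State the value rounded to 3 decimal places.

0.955

R1: robust=0.57, clean=0.31; AND[a·b] → w = 0.1767
R2: ¬clean=1−0.31=0.69, filthy=0.74; OR[a + b − a·b] → w = 0.9194
R3: clean=0.31, robust=0.57; AND[a·b] → w = 0.1767
R4: filthy=0.74, ¬robust=1−0.57=0.43; AND[a·b] → w = 0.3182
Rules with consequent 'minimal': {R2, R3, R4} → strengths 0.9194, 0.1767, 0.3182
Aggregate via t-conorm [a + b − a·b]: 0.9548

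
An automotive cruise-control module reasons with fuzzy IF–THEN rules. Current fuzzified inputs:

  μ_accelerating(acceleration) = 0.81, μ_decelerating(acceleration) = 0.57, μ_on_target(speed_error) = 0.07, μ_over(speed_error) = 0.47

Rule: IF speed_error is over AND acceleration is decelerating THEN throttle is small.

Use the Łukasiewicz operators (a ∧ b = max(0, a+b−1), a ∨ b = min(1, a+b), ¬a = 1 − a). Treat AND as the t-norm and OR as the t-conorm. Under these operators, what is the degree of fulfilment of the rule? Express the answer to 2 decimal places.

firing strength: over=0.47, decelerating=0.57; AND[max(0, a+b−1)] → w = 0.04

0.04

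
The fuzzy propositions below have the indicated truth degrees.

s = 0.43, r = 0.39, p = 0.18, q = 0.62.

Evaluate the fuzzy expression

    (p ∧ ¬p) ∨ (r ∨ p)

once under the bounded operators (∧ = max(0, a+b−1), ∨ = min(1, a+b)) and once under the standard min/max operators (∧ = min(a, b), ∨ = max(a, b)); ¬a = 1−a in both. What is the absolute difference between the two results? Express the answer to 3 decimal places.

Under bounded:
  ¬p = 1 − 0.18 = 0.82
  p ∧ ¬p = max(0, a+b−1) on (0.18, 0.82) = 0.00
  r ∨ p = min(1, a+b) on (0.39, 0.18) = 0.57
  (p ∧ ¬p) ∨ (r ∨ p) = min(1, a+b) on (0.00, 0.57) = 0.57
  → value = 0.5700
Under standard min/max:
  ¬p = 1 − 0.18 = 0.82
  p ∧ ¬p = min(a, b) on (0.18, 0.82) = 0.18
  r ∨ p = max(a, b) on (0.39, 0.18) = 0.39
  (p ∧ ¬p) ∨ (r ∨ p) = max(a, b) on (0.18, 0.39) = 0.39
  → value = 0.3900
|0.5700 − 0.3900| = 0.180

0.180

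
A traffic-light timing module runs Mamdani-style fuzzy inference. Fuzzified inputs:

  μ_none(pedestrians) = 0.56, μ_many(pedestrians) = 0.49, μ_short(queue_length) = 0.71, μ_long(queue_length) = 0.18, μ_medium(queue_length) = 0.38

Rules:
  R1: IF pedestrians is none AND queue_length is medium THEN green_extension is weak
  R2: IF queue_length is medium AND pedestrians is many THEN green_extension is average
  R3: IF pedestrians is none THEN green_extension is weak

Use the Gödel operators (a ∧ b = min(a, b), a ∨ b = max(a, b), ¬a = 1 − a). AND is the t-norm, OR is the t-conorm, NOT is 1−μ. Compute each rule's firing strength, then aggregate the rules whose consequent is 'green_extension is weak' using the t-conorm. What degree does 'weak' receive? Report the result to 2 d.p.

R1: none=0.56, medium=0.38; AND[min(a, b)] → w = 0.38
R2: medium=0.38, many=0.49; AND[min(a, b)] → w = 0.38
R3: none=0.56 → w = 0.56
Rules with consequent 'weak': {R1, R3} → strengths 0.38, 0.56
Aggregate via t-conorm [max(a, b)]: 0.56

0.56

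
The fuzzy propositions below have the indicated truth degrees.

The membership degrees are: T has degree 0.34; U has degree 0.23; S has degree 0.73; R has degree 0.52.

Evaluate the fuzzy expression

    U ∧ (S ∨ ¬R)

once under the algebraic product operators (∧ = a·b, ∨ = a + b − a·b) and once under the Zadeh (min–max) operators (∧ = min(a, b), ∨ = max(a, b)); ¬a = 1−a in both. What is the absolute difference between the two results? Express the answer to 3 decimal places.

Under algebraic product:
  ¬R = 1 − 0.5200 = 0.4800
  S ∨ ¬R = a + b − a·b on (0.7300, 0.4800) = 0.8596
  U ∧ (S ∨ ¬R) = a·b on (0.2300, 0.8596) = 0.1977
  → value = 0.1977
Under Zadeh (min–max):
  ¬R = 1 − 0.52 = 0.48
  S ∨ ¬R = max(a, b) on (0.73, 0.48) = 0.73
  U ∧ (S ∨ ¬R) = min(a, b) on (0.23, 0.73) = 0.23
  → value = 0.2300
|0.1977 − 0.2300| = 0.032

0.032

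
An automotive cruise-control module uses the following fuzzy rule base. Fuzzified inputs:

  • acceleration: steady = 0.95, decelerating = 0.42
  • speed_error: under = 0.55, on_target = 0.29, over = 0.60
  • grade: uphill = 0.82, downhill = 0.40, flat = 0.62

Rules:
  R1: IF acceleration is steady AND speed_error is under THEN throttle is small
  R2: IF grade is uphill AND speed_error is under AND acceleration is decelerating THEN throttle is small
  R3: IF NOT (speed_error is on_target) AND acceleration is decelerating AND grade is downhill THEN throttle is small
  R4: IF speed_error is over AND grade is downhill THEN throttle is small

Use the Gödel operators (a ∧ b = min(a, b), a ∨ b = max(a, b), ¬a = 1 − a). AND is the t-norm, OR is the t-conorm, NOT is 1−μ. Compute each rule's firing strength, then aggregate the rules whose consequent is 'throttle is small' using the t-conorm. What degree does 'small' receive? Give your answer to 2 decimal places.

R1: steady=0.95, under=0.55; AND[min(a, b)] → w = 0.55
R2: uphill=0.82, under=0.55, decelerating=0.42; AND[min(a, b)] → w = 0.42
R3: ¬on_target=1−0.29=0.71, decelerating=0.42, downhill=0.40; AND[min(a, b)] → w = 0.40
R4: over=0.60, downhill=0.40; AND[min(a, b)] → w = 0.40
Rules with consequent 'small': {R1, R2, R3, R4} → strengths 0.55, 0.42, 0.40, 0.40
Aggregate via t-conorm [max(a, b)]: 0.55

0.55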